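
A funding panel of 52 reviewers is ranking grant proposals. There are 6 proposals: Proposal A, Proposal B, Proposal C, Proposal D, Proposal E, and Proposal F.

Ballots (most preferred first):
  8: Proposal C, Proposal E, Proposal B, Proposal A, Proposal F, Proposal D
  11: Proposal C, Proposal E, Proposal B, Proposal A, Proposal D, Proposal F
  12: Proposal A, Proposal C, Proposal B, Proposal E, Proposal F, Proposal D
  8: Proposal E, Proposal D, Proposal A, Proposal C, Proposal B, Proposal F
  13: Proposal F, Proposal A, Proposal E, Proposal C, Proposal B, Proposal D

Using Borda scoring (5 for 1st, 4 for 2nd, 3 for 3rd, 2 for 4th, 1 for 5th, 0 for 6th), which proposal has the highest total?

Proposal A: 8×2 + 11×2 + 12×5 + 8×3 + 13×4 = 174
Proposal B: 8×3 + 11×3 + 12×3 + 8×1 + 13×1 = 114
Proposal C: 8×5 + 11×5 + 12×4 + 8×2 + 13×2 = 185
Proposal D: 8×0 + 11×1 + 12×0 + 8×4 + 13×0 = 43
Proposal E: 8×4 + 11×4 + 12×2 + 8×5 + 13×3 = 179
Proposal F: 8×1 + 11×0 + 12×1 + 8×0 + 13×5 = 85

Proposal C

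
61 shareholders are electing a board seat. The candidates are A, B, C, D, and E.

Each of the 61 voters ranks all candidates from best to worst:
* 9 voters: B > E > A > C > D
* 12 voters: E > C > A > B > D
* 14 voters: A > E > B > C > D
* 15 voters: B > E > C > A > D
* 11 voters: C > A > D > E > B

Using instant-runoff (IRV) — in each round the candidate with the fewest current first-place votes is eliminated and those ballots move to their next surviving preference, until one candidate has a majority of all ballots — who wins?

A

Round 1: A 14, B 24, C 11, D 0, E 12. D eliminated.
Round 2: A 14, B 24, C 11, E 12. C eliminated.
Round 3: A 25, B 24, E 12. E eliminated.
Round 4: A 37, B 24. A has a majority (≥31).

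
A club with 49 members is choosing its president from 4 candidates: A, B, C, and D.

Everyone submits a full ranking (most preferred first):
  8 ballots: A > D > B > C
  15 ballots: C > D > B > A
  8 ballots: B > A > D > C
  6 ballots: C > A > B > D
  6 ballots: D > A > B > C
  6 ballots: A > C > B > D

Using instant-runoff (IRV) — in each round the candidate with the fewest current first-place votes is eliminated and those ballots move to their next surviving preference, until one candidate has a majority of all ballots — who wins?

A

Round 1: A 14, B 8, C 21, D 6. D eliminated.
Round 2: A 20, B 8, C 21. B eliminated.
Round 3: A 28, C 21. A has a majority (≥25).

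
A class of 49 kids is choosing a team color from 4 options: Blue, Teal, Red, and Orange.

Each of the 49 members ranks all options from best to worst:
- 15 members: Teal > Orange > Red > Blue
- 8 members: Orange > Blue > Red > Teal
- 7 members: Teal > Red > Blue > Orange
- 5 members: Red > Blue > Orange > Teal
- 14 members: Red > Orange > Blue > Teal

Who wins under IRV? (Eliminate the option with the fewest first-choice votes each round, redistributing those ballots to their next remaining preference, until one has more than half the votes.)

Red

Round 1: Blue 0, Teal 22, Red 19, Orange 8. Blue eliminated.
Round 2: Teal 22, Red 19, Orange 8. Orange eliminated.
Round 3: Teal 22, Red 27. Red has a majority (≥25).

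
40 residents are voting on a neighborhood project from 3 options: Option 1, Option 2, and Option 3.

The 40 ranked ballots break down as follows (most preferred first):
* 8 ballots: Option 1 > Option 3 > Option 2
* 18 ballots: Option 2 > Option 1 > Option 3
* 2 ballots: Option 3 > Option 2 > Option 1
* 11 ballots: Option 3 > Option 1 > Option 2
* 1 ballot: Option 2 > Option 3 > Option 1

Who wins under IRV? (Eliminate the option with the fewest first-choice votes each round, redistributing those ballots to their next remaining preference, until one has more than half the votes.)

Option 3

Round 1: Option 1 8, Option 2 19, Option 3 13. Option 1 eliminated.
Round 2: Option 2 19, Option 3 21. Option 3 has a majority (≥21).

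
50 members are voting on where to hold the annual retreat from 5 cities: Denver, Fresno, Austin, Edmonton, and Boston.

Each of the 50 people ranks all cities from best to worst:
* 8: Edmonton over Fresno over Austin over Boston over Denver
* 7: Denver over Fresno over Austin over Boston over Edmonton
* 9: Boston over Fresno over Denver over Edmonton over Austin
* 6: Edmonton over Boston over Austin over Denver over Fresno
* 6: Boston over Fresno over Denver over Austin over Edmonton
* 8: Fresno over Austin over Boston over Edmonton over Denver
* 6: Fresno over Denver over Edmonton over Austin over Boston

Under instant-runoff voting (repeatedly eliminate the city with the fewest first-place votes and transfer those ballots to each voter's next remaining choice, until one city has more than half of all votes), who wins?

Round 1: Denver 7, Fresno 14, Austin 0, Edmonton 14, Boston 15. Austin eliminated.
Round 2: Denver 7, Fresno 14, Edmonton 14, Boston 15. Denver eliminated.
Round 3: Fresno 21, Edmonton 14, Boston 15. Edmonton eliminated.
Round 4: Fresno 29, Boston 21. Fresno has a majority (≥26).

Fresno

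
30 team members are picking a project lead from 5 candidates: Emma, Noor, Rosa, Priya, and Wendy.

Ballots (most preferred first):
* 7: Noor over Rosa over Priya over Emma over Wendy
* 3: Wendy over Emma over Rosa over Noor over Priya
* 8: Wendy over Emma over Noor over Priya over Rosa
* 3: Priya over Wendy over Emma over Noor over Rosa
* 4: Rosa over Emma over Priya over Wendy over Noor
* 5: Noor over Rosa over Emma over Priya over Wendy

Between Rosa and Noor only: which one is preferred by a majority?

Noor

Rosa is ranked above Noor on 7 ballots; Noor above Rosa on 23.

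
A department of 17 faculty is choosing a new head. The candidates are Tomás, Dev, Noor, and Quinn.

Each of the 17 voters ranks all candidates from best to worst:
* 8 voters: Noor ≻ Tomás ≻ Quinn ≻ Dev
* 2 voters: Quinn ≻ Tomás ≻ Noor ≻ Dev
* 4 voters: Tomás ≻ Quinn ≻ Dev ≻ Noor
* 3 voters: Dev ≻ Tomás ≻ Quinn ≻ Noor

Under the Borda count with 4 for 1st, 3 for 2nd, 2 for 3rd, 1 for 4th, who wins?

Tomás

Tomás: 8×3 + 2×3 + 4×4 + 3×3 = 55
Dev: 8×1 + 2×1 + 4×2 + 3×4 = 30
Noor: 8×4 + 2×2 + 4×1 + 3×1 = 43
Quinn: 8×2 + 2×4 + 4×3 + 3×2 = 42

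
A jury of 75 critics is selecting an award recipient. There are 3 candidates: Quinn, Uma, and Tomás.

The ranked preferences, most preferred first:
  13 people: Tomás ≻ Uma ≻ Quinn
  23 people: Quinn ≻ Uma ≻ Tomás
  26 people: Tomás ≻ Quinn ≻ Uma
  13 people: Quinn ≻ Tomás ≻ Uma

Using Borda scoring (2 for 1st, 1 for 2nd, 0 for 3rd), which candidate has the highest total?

Quinn: 13×0 + 23×2 + 26×1 + 13×2 = 98
Uma: 13×1 + 23×1 + 26×0 + 13×0 = 36
Tomás: 13×2 + 23×0 + 26×2 + 13×1 = 91

Quinn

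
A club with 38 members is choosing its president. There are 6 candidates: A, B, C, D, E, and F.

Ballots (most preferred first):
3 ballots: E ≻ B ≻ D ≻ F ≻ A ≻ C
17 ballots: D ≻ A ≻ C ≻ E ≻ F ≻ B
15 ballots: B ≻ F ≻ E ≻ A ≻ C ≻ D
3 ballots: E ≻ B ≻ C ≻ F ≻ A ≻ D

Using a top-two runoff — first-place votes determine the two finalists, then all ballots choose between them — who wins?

Round 1 first-place votes: A 0, B 15, C 0, D 17, E 6, F 0. D and B advance.
Runoff: D is ranked above B on 17 ballots, B above D on 21.

B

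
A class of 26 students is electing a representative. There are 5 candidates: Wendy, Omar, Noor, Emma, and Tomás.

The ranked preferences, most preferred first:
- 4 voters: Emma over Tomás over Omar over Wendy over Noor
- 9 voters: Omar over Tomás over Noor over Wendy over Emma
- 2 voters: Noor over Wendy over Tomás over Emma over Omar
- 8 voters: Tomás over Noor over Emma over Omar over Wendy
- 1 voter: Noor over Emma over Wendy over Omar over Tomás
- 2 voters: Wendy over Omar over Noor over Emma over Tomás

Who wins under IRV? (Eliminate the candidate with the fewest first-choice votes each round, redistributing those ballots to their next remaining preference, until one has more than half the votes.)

Round 1: Wendy 2, Omar 9, Noor 3, Emma 4, Tomás 8. Wendy eliminated.
Round 2: Omar 11, Noor 3, Emma 4, Tomás 8. Noor eliminated.
Round 3: Omar 11, Emma 5, Tomás 10. Emma eliminated.
Round 4: Omar 12, Tomás 14. Tomás has a majority (≥14).

Tomás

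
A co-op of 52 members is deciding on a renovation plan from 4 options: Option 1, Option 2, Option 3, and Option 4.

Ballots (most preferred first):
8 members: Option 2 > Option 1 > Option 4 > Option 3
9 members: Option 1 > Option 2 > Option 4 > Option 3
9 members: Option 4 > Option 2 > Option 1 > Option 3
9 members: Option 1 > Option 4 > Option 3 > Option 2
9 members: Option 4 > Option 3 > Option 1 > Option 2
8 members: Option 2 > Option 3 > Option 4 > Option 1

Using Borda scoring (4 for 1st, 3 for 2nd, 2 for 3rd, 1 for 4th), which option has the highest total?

Option 1: 8×3 + 9×4 + 9×2 + 9×4 + 9×2 + 8×1 = 140
Option 2: 8×4 + 9×3 + 9×3 + 9×1 + 9×1 + 8×4 = 136
Option 3: 8×1 + 9×1 + 9×1 + 9×2 + 9×3 + 8×3 = 95
Option 4: 8×2 + 9×2 + 9×4 + 9×3 + 9×4 + 8×2 = 149

Option 4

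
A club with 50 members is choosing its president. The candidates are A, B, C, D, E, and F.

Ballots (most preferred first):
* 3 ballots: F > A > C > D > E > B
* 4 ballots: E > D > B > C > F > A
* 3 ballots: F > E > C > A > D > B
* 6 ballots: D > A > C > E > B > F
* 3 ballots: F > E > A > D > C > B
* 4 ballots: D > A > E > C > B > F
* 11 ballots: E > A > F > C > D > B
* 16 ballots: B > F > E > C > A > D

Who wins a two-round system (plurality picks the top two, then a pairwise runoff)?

E

Round 1 first-place votes: A 0, B 16, C 0, D 10, E 15, F 9. B and E advance.
Runoff: B is ranked above E on 16 ballots, E above B on 34.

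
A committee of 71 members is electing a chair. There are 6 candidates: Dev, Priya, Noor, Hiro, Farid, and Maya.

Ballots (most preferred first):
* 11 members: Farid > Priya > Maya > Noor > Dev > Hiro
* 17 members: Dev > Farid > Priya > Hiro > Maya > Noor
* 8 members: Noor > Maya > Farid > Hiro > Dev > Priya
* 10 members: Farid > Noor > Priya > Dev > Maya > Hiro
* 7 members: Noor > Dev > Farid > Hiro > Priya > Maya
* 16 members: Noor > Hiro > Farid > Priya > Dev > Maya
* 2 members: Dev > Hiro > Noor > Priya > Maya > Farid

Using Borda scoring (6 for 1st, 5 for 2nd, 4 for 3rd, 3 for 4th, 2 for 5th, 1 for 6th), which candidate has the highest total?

Dev: 11×2 + 17×6 + 8×2 + 10×3 + 7×5 + 16×2 + 2×6 = 249
Priya: 11×5 + 17×4 + 8×1 + 10×4 + 7×2 + 16×3 + 2×3 = 239
Noor: 11×3 + 17×1 + 8×6 + 10×5 + 7×6 + 16×6 + 2×4 = 294
Hiro: 11×1 + 17×3 + 8×3 + 10×1 + 7×3 + 16×5 + 2×5 = 207
Farid: 11×6 + 17×5 + 8×4 + 10×6 + 7×4 + 16×4 + 2×1 = 337
Maya: 11×4 + 17×2 + 8×5 + 10×2 + 7×1 + 16×1 + 2×2 = 165

Farid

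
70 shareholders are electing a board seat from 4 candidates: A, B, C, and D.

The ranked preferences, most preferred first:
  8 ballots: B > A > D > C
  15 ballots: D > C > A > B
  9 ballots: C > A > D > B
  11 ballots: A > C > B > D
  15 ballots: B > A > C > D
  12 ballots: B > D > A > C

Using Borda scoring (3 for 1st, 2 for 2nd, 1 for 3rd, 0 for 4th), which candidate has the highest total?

A

A: 8×2 + 15×1 + 9×2 + 11×3 + 15×2 + 12×1 = 124
B: 8×3 + 15×0 + 9×0 + 11×1 + 15×3 + 12×3 = 116
C: 8×0 + 15×2 + 9×3 + 11×2 + 15×1 + 12×0 = 94
D: 8×1 + 15×3 + 9×1 + 11×0 + 15×0 + 12×2 = 86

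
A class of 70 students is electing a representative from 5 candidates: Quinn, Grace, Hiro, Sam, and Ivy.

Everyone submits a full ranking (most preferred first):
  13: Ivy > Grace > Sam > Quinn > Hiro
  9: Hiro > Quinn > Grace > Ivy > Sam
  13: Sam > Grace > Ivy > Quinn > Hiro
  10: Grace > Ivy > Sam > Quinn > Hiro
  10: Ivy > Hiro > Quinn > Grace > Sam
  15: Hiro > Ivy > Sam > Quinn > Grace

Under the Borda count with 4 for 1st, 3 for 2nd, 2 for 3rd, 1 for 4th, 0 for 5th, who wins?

Ivy

Quinn: 13×1 + 9×3 + 13×1 + 10×1 + 10×2 + 15×1 = 98
Grace: 13×3 + 9×2 + 13×3 + 10×4 + 10×1 + 15×0 = 146
Hiro: 13×0 + 9×4 + 13×0 + 10×0 + 10×3 + 15×4 = 126
Sam: 13×2 + 9×0 + 13×4 + 10×2 + 10×0 + 15×2 = 128
Ivy: 13×4 + 9×1 + 13×2 + 10×3 + 10×4 + 15×3 = 202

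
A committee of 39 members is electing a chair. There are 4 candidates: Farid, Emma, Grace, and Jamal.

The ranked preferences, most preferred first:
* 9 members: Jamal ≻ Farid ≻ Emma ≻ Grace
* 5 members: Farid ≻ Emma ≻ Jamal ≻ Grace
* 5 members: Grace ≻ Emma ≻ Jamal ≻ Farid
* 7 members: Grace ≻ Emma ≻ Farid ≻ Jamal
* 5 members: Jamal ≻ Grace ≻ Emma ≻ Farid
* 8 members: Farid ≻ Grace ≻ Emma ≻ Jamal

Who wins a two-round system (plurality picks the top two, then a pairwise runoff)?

Round 1 first-place votes: Farid 13, Emma 0, Grace 12, Jamal 14. Jamal and Farid advance.
Runoff: Jamal is ranked above Farid on 19 ballots, Farid above Jamal on 20.

Farid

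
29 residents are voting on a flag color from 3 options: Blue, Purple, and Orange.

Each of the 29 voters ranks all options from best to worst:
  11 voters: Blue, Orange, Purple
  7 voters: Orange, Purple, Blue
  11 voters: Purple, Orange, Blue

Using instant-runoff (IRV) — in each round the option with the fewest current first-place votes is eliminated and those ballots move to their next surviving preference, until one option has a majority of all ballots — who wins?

Purple

Round 1: Blue 11, Purple 11, Orange 7. Orange eliminated.
Round 2: Blue 11, Purple 18. Purple has a majority (≥15).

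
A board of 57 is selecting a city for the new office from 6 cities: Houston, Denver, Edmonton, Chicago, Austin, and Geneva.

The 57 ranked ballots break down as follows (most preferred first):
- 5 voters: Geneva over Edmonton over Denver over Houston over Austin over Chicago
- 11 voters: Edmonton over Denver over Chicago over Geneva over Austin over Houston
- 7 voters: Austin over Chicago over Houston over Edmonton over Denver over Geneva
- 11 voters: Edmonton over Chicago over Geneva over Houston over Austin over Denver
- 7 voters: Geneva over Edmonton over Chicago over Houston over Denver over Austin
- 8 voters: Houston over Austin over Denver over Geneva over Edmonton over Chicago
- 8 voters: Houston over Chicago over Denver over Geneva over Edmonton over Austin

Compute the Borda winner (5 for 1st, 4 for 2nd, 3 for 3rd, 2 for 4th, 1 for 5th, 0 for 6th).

Edmonton

Houston: 5×2 + 11×0 + 7×3 + 11×2 + 7×2 + 8×5 + 8×5 = 147
Denver: 5×3 + 11×4 + 7×1 + 11×0 + 7×1 + 8×3 + 8×3 = 121
Edmonton: 5×4 + 11×5 + 7×2 + 11×5 + 7×4 + 8×1 + 8×1 = 188
Chicago: 5×0 + 11×3 + 7×4 + 11×4 + 7×3 + 8×0 + 8×4 = 158
Austin: 5×1 + 11×1 + 7×5 + 11×1 + 7×0 + 8×4 + 8×0 = 94
Geneva: 5×5 + 11×2 + 7×0 + 11×3 + 7×5 + 8×2 + 8×2 = 147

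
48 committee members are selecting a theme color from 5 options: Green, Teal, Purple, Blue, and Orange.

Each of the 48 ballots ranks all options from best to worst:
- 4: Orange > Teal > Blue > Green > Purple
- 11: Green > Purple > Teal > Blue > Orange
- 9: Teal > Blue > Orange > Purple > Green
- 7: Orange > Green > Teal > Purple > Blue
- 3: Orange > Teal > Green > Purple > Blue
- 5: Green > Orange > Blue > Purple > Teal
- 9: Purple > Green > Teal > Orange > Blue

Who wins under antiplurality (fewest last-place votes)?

Last-place votes: Green 9, Teal 5, Purple 4, Blue 19, Orange 11.

Purple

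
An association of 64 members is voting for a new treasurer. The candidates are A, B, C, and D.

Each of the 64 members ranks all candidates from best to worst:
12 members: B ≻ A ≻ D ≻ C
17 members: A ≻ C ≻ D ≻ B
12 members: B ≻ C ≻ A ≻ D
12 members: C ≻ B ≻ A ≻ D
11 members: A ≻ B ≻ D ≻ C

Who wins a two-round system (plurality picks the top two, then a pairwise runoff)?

Round 1 first-place votes: A 28, B 24, C 12, D 0. A and B advance.
Runoff: A is ranked above B on 28 ballots, B above A on 36.

B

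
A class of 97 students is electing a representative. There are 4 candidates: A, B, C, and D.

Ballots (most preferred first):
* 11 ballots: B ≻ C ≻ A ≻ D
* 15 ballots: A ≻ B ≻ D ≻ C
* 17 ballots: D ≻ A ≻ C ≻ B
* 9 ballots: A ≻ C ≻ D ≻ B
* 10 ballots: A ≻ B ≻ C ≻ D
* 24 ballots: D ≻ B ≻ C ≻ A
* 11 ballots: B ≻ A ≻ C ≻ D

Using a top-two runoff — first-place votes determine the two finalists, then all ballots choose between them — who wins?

A

Round 1 first-place votes: A 34, B 22, C 0, D 41. D and A advance.
Runoff: D is ranked above A on 41 ballots, A above D on 56.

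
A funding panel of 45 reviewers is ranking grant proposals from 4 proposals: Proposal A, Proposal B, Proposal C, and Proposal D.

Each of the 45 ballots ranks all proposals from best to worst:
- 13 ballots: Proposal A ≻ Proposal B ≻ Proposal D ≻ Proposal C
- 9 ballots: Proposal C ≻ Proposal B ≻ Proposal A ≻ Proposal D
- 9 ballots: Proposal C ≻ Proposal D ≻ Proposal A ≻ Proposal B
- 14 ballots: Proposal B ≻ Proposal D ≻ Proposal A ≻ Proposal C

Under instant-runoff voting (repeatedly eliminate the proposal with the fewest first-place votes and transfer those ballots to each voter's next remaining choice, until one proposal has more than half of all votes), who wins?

Round 1: Proposal A 13, Proposal B 14, Proposal C 18, Proposal D 0. Proposal D eliminated.
Round 2: Proposal A 13, Proposal B 14, Proposal C 18. Proposal A eliminated.
Round 3: Proposal B 27, Proposal C 18. Proposal B has a majority (≥23).

Proposal B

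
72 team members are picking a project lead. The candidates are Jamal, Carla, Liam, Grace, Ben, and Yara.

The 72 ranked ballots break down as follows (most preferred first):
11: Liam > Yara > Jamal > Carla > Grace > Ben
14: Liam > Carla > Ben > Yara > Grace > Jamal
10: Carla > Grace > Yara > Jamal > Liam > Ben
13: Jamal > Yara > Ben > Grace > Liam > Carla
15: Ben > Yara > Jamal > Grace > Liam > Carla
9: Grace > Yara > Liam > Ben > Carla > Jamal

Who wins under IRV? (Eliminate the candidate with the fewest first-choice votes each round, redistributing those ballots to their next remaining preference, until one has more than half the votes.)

Round 1: Jamal 13, Carla 10, Liam 25, Grace 9, Ben 15, Yara 0. Yara eliminated.
Round 2: Jamal 13, Carla 10, Liam 25, Grace 9, Ben 15. Grace eliminated.
Round 3: Jamal 13, Carla 10, Liam 34, Ben 15. Carla eliminated.
Round 4: Jamal 23, Liam 34, Ben 15. Ben eliminated.
Round 5: Jamal 38, Liam 34. Jamal has a majority (≥37).

Jamal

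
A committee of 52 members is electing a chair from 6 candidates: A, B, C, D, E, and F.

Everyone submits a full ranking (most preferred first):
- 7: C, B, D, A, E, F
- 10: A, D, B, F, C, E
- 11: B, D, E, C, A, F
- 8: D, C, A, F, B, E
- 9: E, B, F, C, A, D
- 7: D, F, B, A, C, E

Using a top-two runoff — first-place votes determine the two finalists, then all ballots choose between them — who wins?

Round 1 first-place votes: A 10, B 11, C 7, D 15, E 9, F 0. D and B advance.
Runoff: D is ranked above B on 25 ballots, B above D on 27.

B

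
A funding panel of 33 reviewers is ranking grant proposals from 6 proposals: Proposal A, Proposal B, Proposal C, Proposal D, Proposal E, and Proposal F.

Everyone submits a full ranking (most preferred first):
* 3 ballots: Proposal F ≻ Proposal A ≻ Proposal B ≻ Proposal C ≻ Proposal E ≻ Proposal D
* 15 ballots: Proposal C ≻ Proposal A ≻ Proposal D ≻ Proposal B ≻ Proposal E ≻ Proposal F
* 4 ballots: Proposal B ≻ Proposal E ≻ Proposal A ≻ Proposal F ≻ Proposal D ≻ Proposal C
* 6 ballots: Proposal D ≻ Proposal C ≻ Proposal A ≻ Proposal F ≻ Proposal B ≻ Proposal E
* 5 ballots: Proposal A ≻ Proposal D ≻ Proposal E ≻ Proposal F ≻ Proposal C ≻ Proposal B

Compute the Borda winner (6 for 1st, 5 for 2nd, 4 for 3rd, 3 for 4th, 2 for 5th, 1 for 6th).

Proposal A

Proposal A: 3×5 + 15×5 + 4×4 + 6×4 + 5×6 = 160
Proposal B: 3×4 + 15×3 + 4×6 + 6×2 + 5×1 = 98
Proposal C: 3×3 + 15×6 + 4×1 + 6×5 + 5×2 = 143
Proposal D: 3×1 + 15×4 + 4×2 + 6×6 + 5×5 = 132
Proposal E: 3×2 + 15×2 + 4×5 + 6×1 + 5×4 = 82
Proposal F: 3×6 + 15×1 + 4×3 + 6×3 + 5×3 = 78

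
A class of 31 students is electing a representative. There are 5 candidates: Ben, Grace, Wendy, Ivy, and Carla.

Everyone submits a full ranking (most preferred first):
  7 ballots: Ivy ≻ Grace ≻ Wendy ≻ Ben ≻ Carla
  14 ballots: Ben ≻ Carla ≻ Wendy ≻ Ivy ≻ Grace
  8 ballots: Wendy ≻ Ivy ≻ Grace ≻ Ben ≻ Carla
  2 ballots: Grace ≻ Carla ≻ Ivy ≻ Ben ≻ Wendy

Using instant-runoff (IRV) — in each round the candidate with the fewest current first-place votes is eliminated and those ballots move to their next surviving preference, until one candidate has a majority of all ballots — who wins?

Ivy

Round 1: Ben 14, Grace 2, Wendy 8, Ivy 7, Carla 0. Carla eliminated.
Round 2: Ben 14, Grace 2, Wendy 8, Ivy 7. Grace eliminated.
Round 3: Ben 14, Wendy 8, Ivy 9. Wendy eliminated.
Round 4: Ben 14, Ivy 17. Ivy has a majority (≥16).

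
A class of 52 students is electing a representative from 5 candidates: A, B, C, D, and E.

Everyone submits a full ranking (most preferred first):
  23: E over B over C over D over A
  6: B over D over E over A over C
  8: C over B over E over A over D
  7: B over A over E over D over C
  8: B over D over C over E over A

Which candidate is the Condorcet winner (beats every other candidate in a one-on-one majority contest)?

B vs A: 52–0
B vs C: 44–8
B vs D: 52–0
B vs E: 29–23
B beats every other candidate.

B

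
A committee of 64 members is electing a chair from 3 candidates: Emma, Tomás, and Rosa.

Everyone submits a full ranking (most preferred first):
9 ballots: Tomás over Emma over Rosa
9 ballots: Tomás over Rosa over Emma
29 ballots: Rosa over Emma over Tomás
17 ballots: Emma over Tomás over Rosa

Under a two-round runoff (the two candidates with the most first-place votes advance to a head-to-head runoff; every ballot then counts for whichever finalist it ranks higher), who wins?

Round 1 first-place votes: Emma 17, Tomás 18, Rosa 29. Rosa and Tomás advance.
Runoff: Rosa is ranked above Tomás on 29 ballots, Tomás above Rosa on 35.

Tomás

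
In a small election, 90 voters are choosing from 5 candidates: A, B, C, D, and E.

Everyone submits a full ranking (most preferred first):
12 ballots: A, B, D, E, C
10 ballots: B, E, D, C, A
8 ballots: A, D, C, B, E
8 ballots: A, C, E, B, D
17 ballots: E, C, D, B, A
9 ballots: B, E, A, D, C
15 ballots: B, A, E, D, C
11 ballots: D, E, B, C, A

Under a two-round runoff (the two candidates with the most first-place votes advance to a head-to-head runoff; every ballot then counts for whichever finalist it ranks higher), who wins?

B

Round 1 first-place votes: A 28, B 34, C 0, D 11, E 17. B and A advance.
Runoff: B is ranked above A on 62 ballots, A above B on 28.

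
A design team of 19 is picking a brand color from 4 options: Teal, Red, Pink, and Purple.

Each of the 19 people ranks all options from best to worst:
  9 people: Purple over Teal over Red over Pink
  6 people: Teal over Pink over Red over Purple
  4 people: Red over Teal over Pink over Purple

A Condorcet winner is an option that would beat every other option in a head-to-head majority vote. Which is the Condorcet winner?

Teal

Teal vs Red: 15–4
Teal vs Pink: 19–0
Teal vs Purple: 10–9
Teal beats every other option.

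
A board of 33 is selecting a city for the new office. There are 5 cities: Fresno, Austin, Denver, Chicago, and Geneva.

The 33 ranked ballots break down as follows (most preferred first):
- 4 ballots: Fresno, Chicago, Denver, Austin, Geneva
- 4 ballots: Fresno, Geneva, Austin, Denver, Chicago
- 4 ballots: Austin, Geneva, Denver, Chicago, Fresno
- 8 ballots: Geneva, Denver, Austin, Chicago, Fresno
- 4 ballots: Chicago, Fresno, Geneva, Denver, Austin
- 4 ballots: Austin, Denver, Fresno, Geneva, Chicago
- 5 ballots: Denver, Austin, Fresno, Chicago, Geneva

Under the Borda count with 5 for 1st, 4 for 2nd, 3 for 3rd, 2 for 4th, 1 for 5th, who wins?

Fresno: 4×5 + 4×5 + 4×1 + 8×1 + 4×4 + 4×3 + 5×3 = 95
Austin: 4×2 + 4×3 + 4×5 + 8×3 + 4×1 + 4×5 + 5×4 = 108
Denver: 4×3 + 4×2 + 4×3 + 8×4 + 4×2 + 4×4 + 5×5 = 113
Chicago: 4×4 + 4×1 + 4×2 + 8×2 + 4×5 + 4×1 + 5×2 = 78
Geneva: 4×1 + 4×4 + 4×4 + 8×5 + 4×3 + 4×2 + 5×1 = 101

Denver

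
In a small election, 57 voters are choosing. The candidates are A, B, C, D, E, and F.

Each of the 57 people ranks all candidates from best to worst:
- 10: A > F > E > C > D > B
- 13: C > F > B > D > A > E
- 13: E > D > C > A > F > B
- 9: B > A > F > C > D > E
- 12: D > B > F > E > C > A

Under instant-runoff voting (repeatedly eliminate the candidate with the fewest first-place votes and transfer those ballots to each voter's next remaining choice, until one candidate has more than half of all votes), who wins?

Round 1: A 10, B 9, C 13, D 12, E 13, F 0. F eliminated.
Round 2: A 10, B 9, C 13, D 12, E 13. B eliminated.
Round 3: A 19, C 13, D 12, E 13. D eliminated.
Round 4: A 19, C 13, E 25. C eliminated.
Round 5: A 32, E 25. A has a majority (≥29).

A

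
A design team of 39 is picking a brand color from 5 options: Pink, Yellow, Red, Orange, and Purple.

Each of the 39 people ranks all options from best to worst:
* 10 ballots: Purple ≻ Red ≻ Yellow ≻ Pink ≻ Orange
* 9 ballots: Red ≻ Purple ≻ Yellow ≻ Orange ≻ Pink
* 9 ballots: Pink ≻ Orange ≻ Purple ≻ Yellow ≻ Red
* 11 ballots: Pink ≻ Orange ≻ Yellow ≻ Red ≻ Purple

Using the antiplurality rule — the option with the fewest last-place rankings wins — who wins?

Last-place votes: Pink 9, Yellow 0, Red 9, Orange 10, Purple 11.

Yellow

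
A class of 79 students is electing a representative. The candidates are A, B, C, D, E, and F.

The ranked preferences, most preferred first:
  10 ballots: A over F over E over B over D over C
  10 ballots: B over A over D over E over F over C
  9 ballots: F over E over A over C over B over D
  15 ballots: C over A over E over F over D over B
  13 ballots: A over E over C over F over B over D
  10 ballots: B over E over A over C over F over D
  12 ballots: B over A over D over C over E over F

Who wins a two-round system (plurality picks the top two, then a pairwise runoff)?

Round 1 first-place votes: A 23, B 32, C 15, D 0, E 0, F 9. B and A advance.
Runoff: B is ranked above A on 32 ballots, A above B on 47.

A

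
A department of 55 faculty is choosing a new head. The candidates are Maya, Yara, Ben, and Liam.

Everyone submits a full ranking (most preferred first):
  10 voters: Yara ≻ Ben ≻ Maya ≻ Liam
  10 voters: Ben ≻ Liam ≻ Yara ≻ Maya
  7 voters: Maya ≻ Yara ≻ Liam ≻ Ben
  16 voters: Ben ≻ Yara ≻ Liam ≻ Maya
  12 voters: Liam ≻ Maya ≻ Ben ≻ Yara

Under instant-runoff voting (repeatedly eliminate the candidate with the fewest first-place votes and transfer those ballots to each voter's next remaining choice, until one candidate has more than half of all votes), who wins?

Ben

Round 1: Maya 7, Yara 10, Ben 26, Liam 12. Maya eliminated.
Round 2: Yara 17, Ben 26, Liam 12. Liam eliminated.
Round 3: Yara 17, Ben 38. Ben has a majority (≥28).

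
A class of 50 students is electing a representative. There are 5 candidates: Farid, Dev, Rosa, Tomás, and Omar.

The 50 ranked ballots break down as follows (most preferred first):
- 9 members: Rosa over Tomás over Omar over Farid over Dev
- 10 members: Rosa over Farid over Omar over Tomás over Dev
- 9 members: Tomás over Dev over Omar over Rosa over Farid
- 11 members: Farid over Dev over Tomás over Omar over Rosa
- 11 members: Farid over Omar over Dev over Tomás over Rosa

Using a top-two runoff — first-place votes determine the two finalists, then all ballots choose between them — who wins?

Rosa

Round 1 first-place votes: Farid 22, Dev 0, Rosa 19, Tomás 9, Omar 0. Farid and Rosa advance.
Runoff: Farid is ranked above Rosa on 22 ballots, Rosa above Farid on 28.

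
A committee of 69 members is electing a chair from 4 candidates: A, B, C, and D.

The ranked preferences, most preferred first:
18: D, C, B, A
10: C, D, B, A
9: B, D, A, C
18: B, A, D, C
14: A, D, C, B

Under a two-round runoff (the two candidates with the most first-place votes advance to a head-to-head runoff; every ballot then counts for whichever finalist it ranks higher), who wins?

D

Round 1 first-place votes: A 14, B 27, C 10, D 18. B and D advance.
Runoff: B is ranked above D on 27 ballots, D above B on 42.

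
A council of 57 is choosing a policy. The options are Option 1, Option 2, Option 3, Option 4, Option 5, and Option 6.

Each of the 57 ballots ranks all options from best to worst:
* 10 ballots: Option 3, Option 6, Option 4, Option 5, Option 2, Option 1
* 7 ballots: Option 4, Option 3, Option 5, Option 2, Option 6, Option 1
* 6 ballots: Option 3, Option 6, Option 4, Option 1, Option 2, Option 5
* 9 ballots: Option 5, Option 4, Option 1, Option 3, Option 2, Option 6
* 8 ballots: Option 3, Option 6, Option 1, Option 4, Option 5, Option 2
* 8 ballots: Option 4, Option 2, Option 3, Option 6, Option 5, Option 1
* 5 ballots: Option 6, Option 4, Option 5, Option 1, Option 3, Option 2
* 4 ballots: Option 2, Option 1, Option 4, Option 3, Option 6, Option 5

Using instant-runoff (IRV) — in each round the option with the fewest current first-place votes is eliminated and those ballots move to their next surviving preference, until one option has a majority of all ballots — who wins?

Option 4

Round 1: Option 1 0, Option 2 4, Option 3 24, Option 4 15, Option 5 9, Option 6 5. Option 1 eliminated.
Round 2: Option 2 4, Option 3 24, Option 4 15, Option 5 9, Option 6 5. Option 2 eliminated.
Round 3: Option 3 24, Option 4 19, Option 5 9, Option 6 5. Option 6 eliminated.
Round 4: Option 3 24, Option 4 24, Option 5 9. Option 5 eliminated.
Round 5: Option 3 24, Option 4 33. Option 4 has a majority (≥29).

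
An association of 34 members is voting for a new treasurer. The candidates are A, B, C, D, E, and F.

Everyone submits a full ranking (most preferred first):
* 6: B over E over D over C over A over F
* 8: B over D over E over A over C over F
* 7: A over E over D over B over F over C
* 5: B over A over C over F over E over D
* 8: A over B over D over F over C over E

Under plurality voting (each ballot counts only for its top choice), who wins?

First-place votes: A 15, B 19, C 0, D 0, E 0, F 0.

B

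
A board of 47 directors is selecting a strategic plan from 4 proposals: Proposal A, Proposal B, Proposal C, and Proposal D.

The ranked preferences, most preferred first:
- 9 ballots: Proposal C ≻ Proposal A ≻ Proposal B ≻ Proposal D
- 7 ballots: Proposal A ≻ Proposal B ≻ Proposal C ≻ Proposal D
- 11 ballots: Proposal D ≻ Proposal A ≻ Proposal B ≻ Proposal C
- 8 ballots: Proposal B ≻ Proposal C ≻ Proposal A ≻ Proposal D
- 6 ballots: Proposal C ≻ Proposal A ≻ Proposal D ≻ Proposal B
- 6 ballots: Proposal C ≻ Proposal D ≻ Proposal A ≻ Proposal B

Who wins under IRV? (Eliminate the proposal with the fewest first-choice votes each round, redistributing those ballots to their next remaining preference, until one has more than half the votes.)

Proposal B

Round 1: Proposal A 7, Proposal B 8, Proposal C 21, Proposal D 11. Proposal A eliminated.
Round 2: Proposal B 15, Proposal C 21, Proposal D 11. Proposal D eliminated.
Round 3: Proposal B 26, Proposal C 21. Proposal B has a majority (≥24).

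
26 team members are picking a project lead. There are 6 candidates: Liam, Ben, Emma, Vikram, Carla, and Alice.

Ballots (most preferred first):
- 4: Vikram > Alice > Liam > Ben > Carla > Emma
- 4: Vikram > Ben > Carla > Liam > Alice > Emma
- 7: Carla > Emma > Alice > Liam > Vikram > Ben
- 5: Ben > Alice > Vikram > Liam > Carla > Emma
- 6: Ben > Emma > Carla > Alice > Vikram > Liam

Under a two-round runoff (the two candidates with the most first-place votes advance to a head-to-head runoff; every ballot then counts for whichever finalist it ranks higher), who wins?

Vikram

Round 1 first-place votes: Liam 0, Ben 11, Emma 0, Vikram 8, Carla 7, Alice 0. Ben and Vikram advance.
Runoff: Ben is ranked above Vikram on 11 ballots, Vikram above Ben on 15.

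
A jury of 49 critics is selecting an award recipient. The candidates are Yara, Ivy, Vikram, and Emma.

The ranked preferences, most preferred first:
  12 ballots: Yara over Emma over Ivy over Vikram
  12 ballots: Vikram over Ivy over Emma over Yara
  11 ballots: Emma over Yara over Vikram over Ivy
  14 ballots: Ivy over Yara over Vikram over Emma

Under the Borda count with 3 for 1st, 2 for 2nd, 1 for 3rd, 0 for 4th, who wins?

Yara

Yara: 12×3 + 12×0 + 11×2 + 14×2 = 86
Ivy: 12×1 + 12×2 + 11×0 + 14×3 = 78
Vikram: 12×0 + 12×3 + 11×1 + 14×1 = 61
Emma: 12×2 + 12×1 + 11×3 + 14×0 = 69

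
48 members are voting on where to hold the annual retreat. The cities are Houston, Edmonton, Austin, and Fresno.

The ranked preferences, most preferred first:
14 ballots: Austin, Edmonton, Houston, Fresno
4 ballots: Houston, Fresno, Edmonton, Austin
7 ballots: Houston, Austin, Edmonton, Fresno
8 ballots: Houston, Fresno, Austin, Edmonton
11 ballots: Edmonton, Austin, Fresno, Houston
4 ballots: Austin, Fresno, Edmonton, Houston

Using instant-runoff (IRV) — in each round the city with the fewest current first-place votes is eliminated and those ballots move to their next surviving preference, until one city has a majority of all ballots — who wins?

Austin

Round 1: Houston 19, Edmonton 11, Austin 18, Fresno 0. Fresno eliminated.
Round 2: Houston 19, Edmonton 11, Austin 18. Edmonton eliminated.
Round 3: Houston 19, Austin 29. Austin has a majority (≥25).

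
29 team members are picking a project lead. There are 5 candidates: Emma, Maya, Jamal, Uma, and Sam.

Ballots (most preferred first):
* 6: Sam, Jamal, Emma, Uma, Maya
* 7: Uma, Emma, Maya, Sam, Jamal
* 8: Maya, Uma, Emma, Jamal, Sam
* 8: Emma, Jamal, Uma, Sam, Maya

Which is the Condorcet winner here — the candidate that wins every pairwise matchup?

Uma

Uma vs Emma: 15–14
Uma vs Maya: 21–8
Uma vs Jamal: 15–14
Uma vs Sam: 23–6
Uma beats every other candidate.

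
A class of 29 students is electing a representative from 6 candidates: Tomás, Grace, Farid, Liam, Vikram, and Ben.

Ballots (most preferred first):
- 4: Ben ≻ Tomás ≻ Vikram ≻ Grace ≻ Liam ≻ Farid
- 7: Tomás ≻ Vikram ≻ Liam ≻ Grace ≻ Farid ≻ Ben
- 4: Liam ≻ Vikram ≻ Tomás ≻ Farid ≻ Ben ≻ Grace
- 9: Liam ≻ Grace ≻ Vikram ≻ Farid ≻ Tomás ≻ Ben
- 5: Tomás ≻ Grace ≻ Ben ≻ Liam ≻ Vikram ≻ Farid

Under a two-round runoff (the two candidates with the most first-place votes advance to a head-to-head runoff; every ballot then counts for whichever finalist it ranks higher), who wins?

Tomás

Round 1 first-place votes: Tomás 12, Grace 0, Farid 0, Liam 13, Vikram 0, Ben 4. Liam and Tomás advance.
Runoff: Liam is ranked above Tomás on 13 ballots, Tomás above Liam on 16.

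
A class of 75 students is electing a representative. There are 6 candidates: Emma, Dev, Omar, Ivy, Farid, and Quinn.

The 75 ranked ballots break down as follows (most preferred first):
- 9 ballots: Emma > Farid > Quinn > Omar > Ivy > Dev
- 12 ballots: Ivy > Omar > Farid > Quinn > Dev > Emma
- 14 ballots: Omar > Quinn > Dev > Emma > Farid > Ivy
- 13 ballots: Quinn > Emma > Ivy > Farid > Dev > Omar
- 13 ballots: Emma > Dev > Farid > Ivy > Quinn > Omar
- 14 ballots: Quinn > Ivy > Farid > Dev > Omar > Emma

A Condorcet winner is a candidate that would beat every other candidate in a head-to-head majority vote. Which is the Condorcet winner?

Quinn vs Emma: 53–22
Quinn vs Dev: 62–13
Quinn vs Omar: 49–26
Quinn vs Ivy: 50–25
Quinn vs Farid: 41–34
Quinn beats every other candidate.

Quinn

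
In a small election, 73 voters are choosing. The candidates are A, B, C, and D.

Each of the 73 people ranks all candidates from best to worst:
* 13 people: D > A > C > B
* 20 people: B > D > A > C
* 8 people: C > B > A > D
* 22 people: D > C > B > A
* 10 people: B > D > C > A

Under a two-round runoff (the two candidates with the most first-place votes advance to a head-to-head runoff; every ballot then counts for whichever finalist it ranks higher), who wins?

B

Round 1 first-place votes: A 0, B 30, C 8, D 35. D and B advance.
Runoff: D is ranked above B on 35 ballots, B above D on 38.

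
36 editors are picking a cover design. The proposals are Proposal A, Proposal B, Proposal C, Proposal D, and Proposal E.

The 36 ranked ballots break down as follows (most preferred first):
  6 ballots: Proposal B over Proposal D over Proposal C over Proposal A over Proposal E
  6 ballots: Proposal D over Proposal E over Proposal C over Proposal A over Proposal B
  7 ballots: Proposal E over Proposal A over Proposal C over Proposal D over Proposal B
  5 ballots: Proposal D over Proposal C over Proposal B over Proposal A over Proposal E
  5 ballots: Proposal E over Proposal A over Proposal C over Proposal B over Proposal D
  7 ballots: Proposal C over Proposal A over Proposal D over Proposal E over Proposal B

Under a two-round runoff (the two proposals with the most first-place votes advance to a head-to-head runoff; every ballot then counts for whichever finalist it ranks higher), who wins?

Proposal D

Round 1 first-place votes: Proposal A 0, Proposal B 6, Proposal C 7, Proposal D 11, Proposal E 12. Proposal E and Proposal D advance.
Runoff: Proposal E is ranked above Proposal D on 12 ballots, Proposal D above Proposal E on 24.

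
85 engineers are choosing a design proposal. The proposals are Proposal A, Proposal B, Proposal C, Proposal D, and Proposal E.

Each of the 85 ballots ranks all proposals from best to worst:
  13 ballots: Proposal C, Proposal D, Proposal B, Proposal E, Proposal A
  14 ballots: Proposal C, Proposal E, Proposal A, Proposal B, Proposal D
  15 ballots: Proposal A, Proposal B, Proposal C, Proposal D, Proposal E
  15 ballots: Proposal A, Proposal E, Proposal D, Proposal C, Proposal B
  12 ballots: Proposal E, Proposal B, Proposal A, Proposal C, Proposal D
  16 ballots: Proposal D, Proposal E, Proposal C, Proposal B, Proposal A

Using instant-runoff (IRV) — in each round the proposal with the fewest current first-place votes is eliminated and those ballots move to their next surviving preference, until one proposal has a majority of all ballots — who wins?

Proposal C

Round 1: Proposal A 30, Proposal B 0, Proposal C 27, Proposal D 16, Proposal E 12. Proposal B eliminated.
Round 2: Proposal A 30, Proposal C 27, Proposal D 16, Proposal E 12. Proposal E eliminated.
Round 3: Proposal A 42, Proposal C 27, Proposal D 16. Proposal D eliminated.
Round 4: Proposal A 42, Proposal C 43. Proposal C has a majority (≥43).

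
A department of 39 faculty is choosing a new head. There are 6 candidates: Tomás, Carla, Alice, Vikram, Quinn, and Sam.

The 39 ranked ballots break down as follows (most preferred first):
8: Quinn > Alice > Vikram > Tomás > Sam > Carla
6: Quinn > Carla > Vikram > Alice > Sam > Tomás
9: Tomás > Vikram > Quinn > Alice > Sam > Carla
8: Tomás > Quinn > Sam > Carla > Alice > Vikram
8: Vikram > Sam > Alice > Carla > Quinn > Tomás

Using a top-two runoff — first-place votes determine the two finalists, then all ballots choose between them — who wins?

Round 1 first-place votes: Tomás 17, Carla 0, Alice 0, Vikram 8, Quinn 14, Sam 0. Tomás and Quinn advance.
Runoff: Tomás is ranked above Quinn on 17 ballots, Quinn above Tomás on 22.

Quinn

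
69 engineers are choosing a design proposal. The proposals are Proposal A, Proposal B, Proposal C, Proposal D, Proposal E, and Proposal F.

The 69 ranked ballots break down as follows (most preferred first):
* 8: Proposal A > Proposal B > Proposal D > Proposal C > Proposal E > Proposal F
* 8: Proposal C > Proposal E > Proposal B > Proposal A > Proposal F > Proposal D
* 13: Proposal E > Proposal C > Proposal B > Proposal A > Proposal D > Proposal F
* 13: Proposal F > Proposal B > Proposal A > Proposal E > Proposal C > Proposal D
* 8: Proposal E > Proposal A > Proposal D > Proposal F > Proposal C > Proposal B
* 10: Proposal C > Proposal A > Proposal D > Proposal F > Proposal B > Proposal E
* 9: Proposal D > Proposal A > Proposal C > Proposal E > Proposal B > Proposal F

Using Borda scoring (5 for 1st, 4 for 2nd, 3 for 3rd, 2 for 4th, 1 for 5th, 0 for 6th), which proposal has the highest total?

Proposal A: 8×5 + 8×2 + 13×2 + 13×3 + 8×4 + 10×4 + 9×4 = 229
Proposal B: 8×4 + 8×3 + 13×3 + 13×4 + 8×0 + 10×1 + 9×1 = 166
Proposal C: 8×2 + 8×5 + 13×4 + 13×1 + 8×1 + 10×5 + 9×3 = 206
Proposal D: 8×3 + 8×0 + 13×1 + 13×0 + 8×3 + 10×3 + 9×5 = 136
Proposal E: 8×1 + 8×4 + 13×5 + 13×2 + 8×5 + 10×0 + 9×2 = 189
Proposal F: 8×0 + 8×1 + 13×0 + 13×5 + 8×2 + 10×2 + 9×0 = 109

Proposal A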